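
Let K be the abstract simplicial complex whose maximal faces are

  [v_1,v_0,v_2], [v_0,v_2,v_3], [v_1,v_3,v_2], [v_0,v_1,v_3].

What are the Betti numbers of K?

Take the total order v_0 < v_1 < v_2 < v_3 on the vertex set. Then K (dimension 2) consists of the simplices:

  0-simplices (4): [v_0], [v_1], [v_2], [v_3]
  1-simplices (6): [v_0,v_1], [v_0,v_2], [v_0,v_3], [v_1,v_2], [v_1,v_3], [v_2,v_3]
  2-simplices (4): [v_0,v_1,v_2], [v_0,v_1,v_3], [v_0,v_2,v_3], [v_1,v_2,v_3]

so the chain groups are C_0 ≅ Z^4, C_1 ≅ Z^6, C_2 ≅ Z^4.

∂_1: C_1 → C_0 is given by ∂[p,q] = [q] − [p].
As a 4×6 matrix over Z this has rank 3, with invariant factors (1,1,1).

∂_2: C_2 → C_1 maps a triangle to the signed sum of its edges. For instance
  ∂[v_0,v_1,v_2] = [v_1,v_2] − [v_0,v_2] + [v_0,v_1],
  ∂[v_0,v_2,v_3] = [v_2,v_3] − [v_0,v_3] + [v_0,v_2].
The 6×4 boundary matrix has rank 3 and Smith normal form diag(1,1,1).

Now H_k = ker ∂_k / im ∂_{k+1}, so:

  H_0: rank C_0 − rank ∂_1 = 4 − 3 = 1, and the invariant factors of ∂_1 are all 1, so H_0 ≅ Z.
  H_1: rank ker ∂_1 − rank ∂_2 = (6 − 3) − 3 = 0, and the invariant factors of ∂_2 are all 1, so H_1 ≅ 0.
  H_2: rank ker ∂_2 − rank ∂_3 = (4 − 3) − 0 = 1, and there is no ∂_3, so H_2 ≅ Z.

Hence the Betti numbers are b_0 = 1, b_1 = 0, b_2 = 1.

b_0 = 1, b_1 = 0, b_2 = 1.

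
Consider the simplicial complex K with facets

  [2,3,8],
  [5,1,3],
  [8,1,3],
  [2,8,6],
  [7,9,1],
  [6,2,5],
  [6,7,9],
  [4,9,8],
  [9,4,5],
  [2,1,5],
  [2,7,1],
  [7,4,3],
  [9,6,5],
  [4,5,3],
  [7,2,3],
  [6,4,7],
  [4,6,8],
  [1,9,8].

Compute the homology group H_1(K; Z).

H_1 = Z × Z/2.

We work with the vertex ordering 1 < 2 < 3 < 4 < 5 < 6 < 7 < 8 < 9. The simplices of K, each written with vertices in increasing order, are:

  0-simplices (9): [1], [2], [3], [4], [5], [6], [7], [8], [9]
  1-simplices (27): (27 of them)
  2-simplices (18): [1,2,5], [1,2,7], [1,3,5], [1,3,8], [1,7,9], [1,8,9], [2,3,7], [2,3,8], [2,5,6], [2,6,8], [3,4,5], [3,4,7], [4,5,9], [4,6,7], [4,6,8], [4,8,9], [5,6,9], [6,7,9]

so the chain groups are C_0 ≅ Z^9, C_1 ≅ Z^27, C_2 ≅ Z^18.

The boundary map ∂_1: C_1 → C_0 sends each edge [p,q] (with p < q) to q − p. For instance
  ∂[3,5] = [5] − [3].
This gives a 9×27 integer matrix of rank 8; reducing to Smith normal form yields diagonal entries (1,1,1,1,1,1,1,1).

∂_2: C_2 → C_1 sends each 2-simplex [p,q,r] to [q,r] − [p,r] + [p,q]. For instance
  ∂[1,3,5] = [3,5] − [1,5] + [1,3],
  ∂[1,2,7] = [2,7] − [1,7] + [1,2].
The resulting 27×18 matrix has rank 18, and its Smith normal form has invariant factors (1,1,1,1,1,1,1,1,1,1,1,1,1,1,1,1,1,2).

From H_k ≅ ker(∂_k) / im(∂_{k+1}) we obtain:

  H_1: rank ker ∂_1 − rank ∂_2 = (27 − 8) − 18 = 1, and ∂_2 has invariant factor 2 > 1, so H_1 ≅ Z × Z/2.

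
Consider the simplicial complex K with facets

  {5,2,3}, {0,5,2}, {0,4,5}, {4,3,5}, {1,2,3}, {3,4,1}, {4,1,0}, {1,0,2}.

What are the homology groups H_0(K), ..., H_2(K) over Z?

We work with the vertex ordering 0 < 1 < 2 < 3 < 4 < 5. The simplices of K, each written with vertices in increasing order, are:

  0-simplices (6): [0], [1], [2], [3], [4], [5]
  1-simplices (12): [0,1], [0,2], [0,4], [0,5], [1,2], [1,3], [1,4], [2,3], [2,5], [3,4], [3,5], [4,5]
  2-simplices (8): [0,1,2], [0,1,4], [0,2,5], [0,4,5], [1,2,3], [1,3,4], [2,3,5], [3,4,5]

so the chain groups are C_0 ≅ Z^6, C_1 ≅ Z^12, C_2 ≅ Z^8.

Boundary ∂_1: C_1 → C_0 is given by ∂[p,q] = [q] − [p].
This gives a 6×12 integer matrix of rank 5; reducing to Smith normal form yields diagonal entries (1,1,1,1,1).

The boundary map ∂_2: C_2 → C_1 sends each 2-simplex [p,q,r] to [q,r] − [p,r] + [p,q]. For instance
  ∂[1,2,3] = [2,3] − [1,3] + [1,2],
  ∂[0,1,4] = [1,4] − [0,4] + [0,1].
The resulting 12×8 matrix has rank 7, and its Smith normal form has invariant factors (1,1,1,1,1,1,1).

From H_k ≅ ker(∂_k) / im(∂_{k+1}) we obtain:

  H_0: rank C_0 − rank ∂_1 = 6 − 5 = 1, and the invariant factors of ∂_1 are all 1, so H_0 ≅ Z.
  H_1: rank ker ∂_1 − rank ∂_2 = (12 − 5) − 7 = 0, and the invariant factors of ∂_2 are all 1, so H_1 ≅ 0.
  H_2: rank ker ∂_2 − rank ∂_3 = (8 − 7) − 0 = 1, and there is no ∂_3, so H_2 ≅ Z.

As a check, the Euler characteristic is 6 − 12 + 8 = 2, which agrees with 1 − 0 + 1 = 2.

H_0 ≅ Z,  H_1 = 0,  H_2 ≅ Z.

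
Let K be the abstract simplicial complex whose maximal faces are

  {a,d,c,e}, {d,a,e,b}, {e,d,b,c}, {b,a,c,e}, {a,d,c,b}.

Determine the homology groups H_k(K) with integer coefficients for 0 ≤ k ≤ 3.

Take the total order a < b < c < d < e on the vertex set. Then K (dimension 3) consists of the simplices:

  0-simplices (5): a, b, c, d, e
  1-simplices (10): ab, ac, ad, ae, bc, bd, be, cd, ce, de
  2-simplices (10): abc, abd, abe, acd, ace, ade, bcd, bce, bde, cde
  3-simplices (5): abcd, abce, abde, acde, bcde

giving chain groups C_0 ≅ Z^5, C_1 ≅ Z^10, C_2 ≅ Z^10, C_3 ≅ Z^5.

Boundary ∂_1: C_1 → C_0 maps an edge to its endpoints' difference, ∂[p,q] = q − p. For instance
  ∂ae = e − a.
As a 5×10 matrix over Z this has rank 4, with invariant factors (1,1,1,1).

Boundary ∂_2: C_2 → C_1 maps a triangle to the signed sum of its edges. For instance
  ∂abe = be − ae + ab,
  ∂cde = de − ce + cd.
This gives a 10×10 integer matrix of rank 6; reducing to Smith normal form yields diagonal entries (1,1,1,1,1,1).

∂_3: C_3 → C_2 sends each 3-simplex σ to the alternating sum Σ_i (−1)^i (σ with its i-th vertex removed). For instance
  ∂bcde = cde − bde + bce − bcd,
  ∂abce = bce − ace + abe − abc.
As a 10×5 matrix over Z this has rank 4, with invariant factors (1,1,1,1).

Reading off H_k = ker ∂_k / im ∂_{k+1}:

  H_0: rank C_0 − rank ∂_1 = 5 − 4 = 1, and the invariant factors of ∂_1 are all 1, so H_0 = Z.
  H_1: rank ker ∂_1 − rank ∂_2 = (10 − 4) − 6 = 0, and the invariant factors of ∂_2 are all 1, so H_1 = 0.
  H_2: rank ker ∂_2 − rank ∂_3 = (10 − 6) − 4 = 0, and the invariant factors of ∂_3 are all 1, so H_2 = 0.
  H_3: rank ker ∂_3 − rank ∂_4 = (5 − 4) − 0 = 1, and there is no ∂_4, so H_3 = Z.

H_0 = Z,  H_1 = 0,  H_2 = 0,  H_3 = Z.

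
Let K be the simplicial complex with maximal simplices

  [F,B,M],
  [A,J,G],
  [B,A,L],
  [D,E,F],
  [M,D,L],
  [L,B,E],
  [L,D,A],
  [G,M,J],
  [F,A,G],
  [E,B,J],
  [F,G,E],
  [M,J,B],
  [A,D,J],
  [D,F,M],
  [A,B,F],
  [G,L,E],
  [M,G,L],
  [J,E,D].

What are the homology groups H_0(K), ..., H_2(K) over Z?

H_0 ≅ Z,  H_1 ≅ Z^2,  H_2 ≅ Z.

Order the vertices as A < B < D < E < F < G < J < L < M. Listing each simplex with vertices in this order, K has dimension 2 with simplices:

  0-simplices (9): A, B, D, E, F, G, J, L, M
  1-simplices (27): AB, AD, AF, AG, AJ, AL, BE, BF, BJ, BL, BM, DE, DF, DJ, DL, DM, EF, EG, EJ, EL, FG, FM, GJ, GL, GM, JM, LM
  2-simplices (18): ABF, ABL, ADJ, ADL, AFG, AGJ, BEJ, BEL, BFM, BJM, DEF, DEJ, DFM, DLM, EFG, EGL, GJM, GLM

so the chain groups are C_0 ≅ Z^9, C_1 ≅ Z^27, C_2 ≅ Z^18.

∂_1: C_1 → C_0 is given by ∂[p,q] = [q] − [p]. For instance
  ∂BM = M − B.
This gives a 9×27 integer matrix of rank 8; reducing to Smith normal form yields diagonal entries (1,1,1,1,1,1,1,1).

Boundary ∂_2: C_2 → C_1 maps a triangle to the signed sum of its edges. For instance
  ∂ABL = BL − AL + AB,
  ∂GLM = LM − GM + GL.
This gives a 27×18 integer matrix of rank 17; reducing to Smith normal form yields diagonal entries (1,1,1,1,1,1,1,1,1,1,1,1,1,1,1,1,1).

Now H_k = ker ∂_k / im ∂_{k+1}, so:

  H_0: rank C_0 − rank ∂_1 = 9 − 8 = 1, and the invariant factors of ∂_1 are all 1, so H_0 = Z.
  H_1: rank ker ∂_1 − rank ∂_2 = (27 − 8) − 17 = 2, and the invariant factors of ∂_2 are all 1, so H_1 = Z^2.
  H_2: rank ker ∂_2 − rank ∂_3 = (18 − 17) − 0 = 1, and there is no ∂_3, so H_2 = Z.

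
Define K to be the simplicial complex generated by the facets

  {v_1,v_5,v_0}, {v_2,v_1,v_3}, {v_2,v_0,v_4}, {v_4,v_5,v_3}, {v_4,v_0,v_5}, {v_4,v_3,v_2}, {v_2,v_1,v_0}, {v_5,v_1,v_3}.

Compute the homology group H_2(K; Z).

K has 6 vertices, 12 edges, 8 triangles.
rank ∂_2 = 7, rank ∂_3 = 0 ⇒ b_2 = 8 − 7 − 0 = 1. So H_2 = Z.

H_2 ≅ Z.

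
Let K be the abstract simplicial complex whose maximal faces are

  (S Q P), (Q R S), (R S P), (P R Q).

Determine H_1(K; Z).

H_1 ≅ 0.

Order the vertices as P < Q < R < S. Listing each simplex with vertices in this order, K has dimension 2 with simplices:

  0-simplices (4): P, Q, R, S
  1-simplices (6): PQ, PR, PS, QR, QS, RS
  2-simplices (4): PQR, PQS, PRS, QRS

so the chain groups are C_0 ≅ Z^4, C_1 ≅ Z^6, C_2 ≅ Z^4.

∂_1: C_1 → C_0 maps an edge to its endpoints' difference, ∂[p,q] = q − p. For instance
  ∂QS = S − Q.
As a 4×6 matrix over Z this has rank 3, with invariant factors (1,1,1).

The boundary map ∂_2: C_2 → C_1 sends each 2-simplex [p,q,r] to [q,r] − [p,r] + [p,q]. For instance
  ∂PRS = RS − PS + PR,
  ∂QRS = RS − QS + QR.
This gives a 6×4 integer matrix of rank 3; reducing to Smith normal form yields diagonal entries (1,1,1).

Now H_k = ker ∂_k / im ∂_{k+1}, so:

  H_1: rank ker ∂_1 − rank ∂_2 = (6 − 3) − 3 = 0, and the invariant factors of ∂_2 are all 1, so H_1 = 0.

(K is a triangulation of the 2-sphere S^2.)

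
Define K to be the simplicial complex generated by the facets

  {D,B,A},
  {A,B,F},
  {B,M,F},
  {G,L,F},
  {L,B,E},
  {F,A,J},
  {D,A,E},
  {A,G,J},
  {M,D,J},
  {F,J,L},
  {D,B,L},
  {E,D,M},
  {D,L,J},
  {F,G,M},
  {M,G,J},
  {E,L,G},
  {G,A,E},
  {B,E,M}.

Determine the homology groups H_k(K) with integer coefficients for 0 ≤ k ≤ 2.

H_0 ≅ Z,  H_1 ≅ Z ⊕ Z_2,  H_2 = 0.

Take the total order A < B < D < E < F < G < J < L < M on the vertex set. Then K (dimension 2) consists of the simplices:

  0-simplices (9): A, B, D, E, F, G, J, L, M
  1-simplices (27): AB, AD, AE, AF, AG, AJ, BD, BE, BF, BL, BM, DE, DJ, DL, DM, EG, EL, EM, FG, FJ, FL, FM, GJ, GL, GM, JL, JM
  2-simplices (18): ABD, ABF, ADE, AEG, AFJ, AGJ, BDL, BEL, BEM, BFM, DEM, DJL, DJM, EGL, FGL, FGM, FJL, GJM

giving chain groups C_0 ≅ Z^9, C_1 ≅ Z^27, C_2 ≅ Z^18.

The boundary map ∂_1: C_1 → C_0 is given by ∂[p,q] = [q] − [p]. For instance
  ∂BF = F − B.
The resulting 9×27 matrix has rank 8, and its Smith normal form has invariant factors (1,1,1,1,1,1,1,1).

Boundary ∂_2: C_2 → C_1 maps a triangle to the signed sum of its edges. For instance
  ∂FGM = GM − FM + FG,
  ∂DJL = JL − DL + DJ.
The 27×18 boundary matrix has rank 18 and Smith normal form diag(1,1,1,1,1,1,1,1,1,1,1,1,1,1,1,1,1,2).

Computing H_k = (kernel of ∂_k) / (image of ∂_{k+1}):

  H_0: rank C_0 − rank ∂_1 = 9 − 8 = 1, and the invariant factors of ∂_1 are all 1, so H_0 ≅ Z.
  H_1: rank ker ∂_1 − rank ∂_2 = (27 − 8) − 18 = 1, and ∂_2 has invariant factor 2 > 1, so H_1 ≅ Z ⊕ Z_2.
  H_2: rank ker ∂_2 − rank ∂_3 = (18 − 18) − 0 = 0, and there is no ∂_3, so H_2 ≅ 0.

As a check, the Euler characteristic is 9 − 27 + 18 = 0, which agrees with 1 − 1 + 0 = 0.
(K is a triangulation of the Klein bottle.)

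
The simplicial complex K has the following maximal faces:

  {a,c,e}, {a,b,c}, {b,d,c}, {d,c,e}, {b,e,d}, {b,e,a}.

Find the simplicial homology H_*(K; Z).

H_0 = Z,  H_1 = 0,  H_2 = Z.

Take the total order a < b < c < d < e on the vertex set. Then K (dimension 2) consists of the simplices:

  0-simplices (5): a, b, c, d, e
  1-simplices (9): ab, ac, ae, bc, bd, be, cd, ce, de
  2-simplices (6): abc, abe, ace, bcd, bde, cde

giving chain groups C_0 ≅ Z^5, C_1 ≅ Z^9, C_2 ≅ Z^6.

The boundary map ∂_1: C_1 → C_0 is given by ∂[p,q] = [q] − [p].
The 5×9 boundary matrix has rank 4 and Smith normal form diag(1,1,1,1).

The boundary map ∂_2: C_2 → C_1 sends each 2-simplex [p,q,r] to [q,r] − [p,r] + [p,q]. For instance
  ∂cde = de − ce + cd,
  ∂bcd = cd − bd + bc.
As a 9×6 matrix over Z this has rank 5, with invariant factors (1,1,1,1,1).

From H_k ≅ ker(∂_k) / im(∂_{k+1}) we obtain:

  H_0: rank C_0 − rank ∂_1 = 5 − 4 = 1, and the invariant factors of ∂_1 are all 1, so H_0 ≅ Z.
  H_1: rank ker ∂_1 − rank ∂_2 = (9 − 4) − 5 = 0, and the invariant factors of ∂_2 are all 1, so H_1 ≅ 0.
  H_2: rank ker ∂_2 − rank ∂_3 = (6 − 5) − 0 = 1, and there is no ∂_3, so H_2 ≅ Z.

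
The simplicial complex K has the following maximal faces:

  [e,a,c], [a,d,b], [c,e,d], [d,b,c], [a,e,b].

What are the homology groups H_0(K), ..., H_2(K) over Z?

Order the vertices as a < b < c < d < e. Listing each simplex with vertices in this order, K has dimension 2 with simplices:

  0-simplices (5): a, b, c, d, e
  1-simplices (10): ab, ac, ad, ae, bc, bd, be, cd, ce, de
  2-simplices (5): abd, abe, ace, bcd, cde

Hence C_0 ≅ Z^5, C_1 ≅ Z^10, C_2 ≅ Z^5.

Boundary ∂_1: C_1 → C_0 sends each edge [p,q] (with p < q) to q − p. For instance
  ∂ac = c − a.
This gives a 5×10 integer matrix of rank 4; reducing to Smith normal form yields diagonal entries (1,1,1,1).

The boundary map ∂_2: C_2 → C_1 maps a triangle to the signed sum of its edges. For instance
  ∂ace = ce − ae + ac,
  ∂bcd = cd − bd + bc.
This gives a 10×5 integer matrix of rank 5; reducing to Smith normal form yields diagonal entries (1,1,1,1,1).

Now H_k = ker ∂_k / im ∂_{k+1}, so:

  H_0: rank C_0 − rank ∂_1 = 5 − 4 = 1, and the invariant factors of ∂_1 are all 1, so H_0 ≅ Z.
  H_1: rank ker ∂_1 − rank ∂_2 = (10 − 4) − 5 = 1, and the invariant factors of ∂_2 are all 1, so H_1 ≅ Z.
  H_2: rank ker ∂_2 − rank ∂_3 = (5 − 5) − 0 = 0, and there is no ∂_3, so H_2 ≅ 0.

(K is a triangulation of the Möbius band.)

H_0 = Z,  H_1 = Z,  H_2 = 0.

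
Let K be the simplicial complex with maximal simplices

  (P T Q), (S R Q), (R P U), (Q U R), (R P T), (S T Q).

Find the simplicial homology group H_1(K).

Take the total order P < Q < R < S < T < U on the vertex set. Then K (dimension 2) consists of the simplices:

  0-simplices (6): P, Q, R, S, T, U
  1-simplices (12): PQ, PR, PT, PU, QR, QS, QT, QU, RS, RT, RU, ST
  2-simplices (6): PQT, PRT, PRU, QRS, QRU, QST

Hence C_0 ≅ Z^6, C_1 ≅ Z^12, C_2 ≅ Z^6.

Boundary ∂_1: C_1 → C_0 is given by ∂[p,q] = [q] − [p].
The 6×12 boundary matrix has rank 5 and Smith normal form diag(1,1,1,1,1).

Boundary ∂_2: C_2 → C_1 maps a triangle to the signed sum of its edges. For instance
  ∂PRT = RT − PT + PR,
  ∂PRU = RU − PU + PR.
The resulting 12×6 matrix has rank 6, and its Smith normal form has invariant factors (1,1,1,1,1,1).

Computing H_k = (kernel of ∂_k) / (image of ∂_{k+1}):

  H_1: rank ker ∂_1 − rank ∂_2 = (12 − 5) − 6 = 1, and the invariant factors of ∂_2 are all 1, so H_1 = Z.

(K is a triangulation of the cylinder S^1 x I.)

H_1 = Z.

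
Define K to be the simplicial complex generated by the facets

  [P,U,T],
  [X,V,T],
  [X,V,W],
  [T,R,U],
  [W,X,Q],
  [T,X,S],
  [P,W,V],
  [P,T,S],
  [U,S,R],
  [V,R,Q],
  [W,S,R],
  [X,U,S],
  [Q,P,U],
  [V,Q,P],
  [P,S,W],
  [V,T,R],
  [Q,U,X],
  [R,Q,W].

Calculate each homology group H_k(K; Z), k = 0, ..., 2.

Order the vertices as P < Q < R < S < T < U < V < W < X. Listing each simplex with vertices in this order, K has dimension 2 with simplices:

  0-simplices (9): P, Q, R, S, T, U, V, W, X
  1-simplices (27): PQ, PS, PT, PU, PV, PW, QR, QU, QV, QW, QX, RS, RT, RU, RV, RW, ST, SU, SW, SX, TU, TV, TX, UX, VW, VX, WX
  2-simplices (18): PQU, PQV, PST, PSW, PTU, PVW, QRV, QRW, QUX, QWX, RSU, RSW, RTU, RTV, STX, SUX, TVX, VWX

so the chain groups are C_0 ≅ Z^9, C_1 ≅ Z^27, C_2 ≅ Z^18.

The boundary map ∂_1: C_1 → C_0 maps an edge to its endpoints' difference, ∂[p,q] = q − p. For instance
  ∂PW = W − P.
As a 9×27 matrix over Z this has rank 8, with invariant factors (1,1,1,1,1,1,1,1).

Boundary ∂_2: C_2 → C_1 sends each 2-simplex [p,q,r] to [q,r] − [p,r] + [p,q]. For instance
  ∂QWX = WX − QX + QW,
  ∂QRV = RV − QV + QR.
This gives a 27×18 integer matrix of rank 18; reducing to Smith normal form yields diagonal entries (1,1,1,1,1,1,1,1,1,1,1,1,1,1,1,1,1,2).

Now H_k = ker ∂_k / im ∂_{k+1}, so:

  H_0: rank C_0 − rank ∂_1 = 9 − 8 = 1, and the invariant factors of ∂_1 are all 1, so H_0 = Z.
  H_1: rank ker ∂_1 − rank ∂_2 = (27 − 8) − 18 = 1, and ∂_2 has invariant factor 2 > 1, so H_1 = Z × Z/2.
  H_2: rank ker ∂_2 − rank ∂_3 = (18 − 18) − 0 = 0, and there is no ∂_3, so H_2 = 0.

As a check, the Euler characteristic is 9 − 27 + 18 = 0, which agrees with 1 − 1 + 0 = 0.
(K is a triangulation of the Klein bottle.)

H_0 = Z,  H_1 = Z × Z/2,  H_2 = 0.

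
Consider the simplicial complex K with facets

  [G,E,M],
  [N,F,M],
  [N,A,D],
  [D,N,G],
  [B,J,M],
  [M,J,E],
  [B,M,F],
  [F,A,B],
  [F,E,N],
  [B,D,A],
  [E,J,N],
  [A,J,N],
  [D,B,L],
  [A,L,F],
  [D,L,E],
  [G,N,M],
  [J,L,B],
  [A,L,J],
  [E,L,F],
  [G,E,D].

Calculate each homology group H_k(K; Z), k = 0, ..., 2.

Take the total order A < B < D < E < F < G < J < L < M < N on the vertex set. Then K (dimension 2) consists of the simplices:

  0-simplices (10): A, B, D, E, F, G, J, L, M, N
  1-simplices (30): AB, AD, AF, AJ, AL, AN, BD, BF, BJ, BL, BM, DE, DG, DL, DN, EF, EG, EJ, EL, EM, EN, FL, FM, FN, GM, GN, JL, JM, JN, MN
  2-simplices (20): ABD, ABF, ADN, AFL, AJL, AJN, BDL, BFM, BJL, BJM, DEG, DEL, DGN, EFL, EFN, EGM, EJM, EJN, FMN, GMN

giving chain groups C_0 ≅ Z^10, C_1 ≅ Z^30, C_2 ≅ Z^20.

∂_1: C_1 → C_0 maps an edge to its endpoints' difference, ∂[p,q] = q − p. For instance
  ∂AD = D − A.
This gives a 10×30 integer matrix of rank 9; reducing to Smith normal form yields diagonal entries (1,1,1,1,1,1,1,1,1).

Boundary ∂_2: C_2 → C_1 acts by ∂[p,q,r] = [q,r] − [p,r] + [p,q]. For instance
  ∂EJM = JM − EM + EJ,
  ∂AJL = JL − AL + AJ.
The resulting 30×20 matrix has rank 20, and its Smith normal form has invariant factors (1,1,1,1,1,1,1,1,1,1,1,1,1,1,1,1,1,1,1,2).

Now H_k = ker ∂_k / im ∂_{k+1}, so:

  H_0: rank C_0 − rank ∂_1 = 10 − 9 = 1, and the invariant factors of ∂_1 are all 1, so H_0 ≅ Z.
  H_1: rank ker ∂_1 − rank ∂_2 = (30 − 9) − 20 = 1, and ∂_2 has invariant factor 2 > 1, so H_1 ≅ Z × Z/2.
  H_2: rank ker ∂_2 − rank ∂_3 = (20 − 20) − 0 = 0, and there is no ∂_3, so H_2 ≅ 0.

(K is a triangulation of the Klein bottle.)

H_0 = Z,  H_1 = Z × Z/2,  H_2 = 0.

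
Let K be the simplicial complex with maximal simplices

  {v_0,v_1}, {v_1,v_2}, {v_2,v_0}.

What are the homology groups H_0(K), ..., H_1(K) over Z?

Order the vertices as v_0 < v_1 < v_2. Listing each simplex with vertices in this order, K has dimension 1 with simplices:

  0-simplices (3): [v_0], [v_1], [v_2]
  1-simplices (3): [v_0,v_1], [v_0,v_2], [v_1,v_2]

so the chain groups are C_0 ≅ Z^3, C_1 ≅ Z^3.

The boundary map ∂_1: C_1 → C_0 maps an edge to its endpoints' difference, ∂[p,q] = q − p. For instance
  ∂[v_1,v_2] = [v_2] − [v_1].
This gives a 3×3 integer matrix of rank 2; reducing to Smith normal form yields diagonal entries (1,1).

From H_k ≅ ker(∂_k) / im(∂_{k+1}) we obtain:

  H_0: rank C_0 − rank ∂_1 = 3 − 2 = 1, and the invariant factors of ∂_1 are all 1, so H_0 ≅ Z.
  H_1: rank ker ∂_1 − rank ∂_2 = (3 − 2) − 0 = 1, and there is no ∂_2, so H_1 ≅ Z.

As a check, the Euler characteristic is 3 − 3 = 0, which agrees with 1 − 1 = 0.
(K is a triangulation of the circle S^1.)

H_0 = Z,  H_1 = Z.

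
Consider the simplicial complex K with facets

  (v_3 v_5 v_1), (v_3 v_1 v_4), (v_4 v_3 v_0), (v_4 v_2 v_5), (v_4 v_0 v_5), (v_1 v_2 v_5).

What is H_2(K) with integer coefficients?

Fix the vertex order v_0 < v_1 < v_2 < v_3 < v_4 < v_5 and write every simplex with vertices in increasing order. Then dim K = 2 and the simplices of K are:

  0-simplices (6): [v_0], [v_1], [v_2], [v_3], [v_4], [v_5]
  1-simplices (12): [v_0,v_3], [v_0,v_4], [v_0,v_5], [v_1,v_2], [v_1,v_3], [v_1,v_4], [v_1,v_5], [v_2,v_4], [v_2,v_5], [v_3,v_4], [v_3,v_5], [v_4,v_5]
  2-simplices (6): [v_0,v_3,v_4], [v_0,v_4,v_5], [v_1,v_2,v_5], [v_1,v_3,v_4], [v_1,v_3,v_5], [v_2,v_4,v_5]

Hence C_0 ≅ Z^6, C_1 ≅ Z^12, C_2 ≅ Z^6.

∂_1: C_1 → C_0 sends each edge [p,q] (with p < q) to q − p. For instance
  ∂[v_0,v_3] = [v_3] − [v_0].
This gives a 6×12 integer matrix of rank 5; reducing to Smith normal form yields diagonal entries (1,1,1,1,1).

∂_2: C_2 → C_1 acts by ∂[p,q,r] = [q,r] − [p,r] + [p,q]. For instance
  ∂[v_2,v_4,v_5] = [v_4,v_5] − [v_2,v_5] + [v_2,v_4],
  ∂[v_0,v_3,v_4] = [v_3,v_4] − [v_0,v_4] + [v_0,v_3].
The resulting 12×6 matrix has rank 6, and its Smith normal form has invariant factors (1,1,1,1,1,1).

Reading off H_k = ker ∂_k / im ∂_{k+1}:

  H_2: rank ker ∂_2 − rank ∂_3 = (6 − 6) − 0 = 0, and there is no ∂_3, so H_2 = 0.

H_2 = 0.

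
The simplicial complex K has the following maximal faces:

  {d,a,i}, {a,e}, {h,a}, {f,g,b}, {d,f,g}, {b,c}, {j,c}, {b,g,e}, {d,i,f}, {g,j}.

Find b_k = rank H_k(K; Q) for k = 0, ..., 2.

b_0 = 1, b_1 = 2, b_2 = 0.

We work with the vertex ordering a < b < c < d < e < f < g < h < i < j. The simplices of K, each written with vertices in increasing order, are:

  0-simplices (10): a, b, c, d, e, f, g, h, i, j
  1-simplices (16): ad, ae, ah, ai, bc, be, bf, bg, cj, df, dg, di, eg, fg, fi, gj
  2-simplices (5): adi, beg, bfg, dfg, dfi

so the chain groups are C_0 ≅ Z^10, C_1 ≅ Z^16, C_2 ≅ Z^5.

∂_1: C_1 → C_0 sends each edge [p,q] (with p < q) to q − p.
The resulting 10×16 matrix has rank 9, and its Smith normal form has invariant factors (1,1,1,1,1,1,1,1,1).

∂_2: C_2 → C_1 acts by ∂[p,q,r] = [q,r] − [p,r] + [p,q]. For instance
  ∂beg = eg − bg + be,
  ∂dfi = fi − di + df.
The resulting 16×5 matrix has rank 5, and its Smith normal form has invariant factors (1,1,1,1,1).

From H_k ≅ ker(∂_k) / im(∂_{k+1}) we obtain:

  H_0: rank C_0 − rank ∂_1 = 10 − 9 = 1, and the invariant factors of ∂_1 are all 1, so H_0 = Z.
  H_1: rank ker ∂_1 − rank ∂_2 = (16 − 9) − 5 = 2, and the invariant factors of ∂_2 are all 1, so H_1 = Z^2.
  H_2: rank ker ∂_2 − rank ∂_3 = (5 − 5) − 0 = 0, and there is no ∂_3, so H_2 = 0.

Hence the Betti numbers are b_0 = 1, b_1 = 2, b_2 = 0.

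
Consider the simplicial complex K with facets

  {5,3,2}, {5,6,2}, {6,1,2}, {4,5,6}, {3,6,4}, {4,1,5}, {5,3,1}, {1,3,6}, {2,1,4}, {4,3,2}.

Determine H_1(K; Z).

H_1 = Z/2Z.

Order the vertices as 1 < 2 < 3 < 4 < 5 < 6. Listing each simplex with vertices in this order, K has dimension 2 with simplices:

  0-simplices (6): [1], [2], [3], [4], [5], [6]
  1-simplices (15): [1,2], [1,3], [1,4], [1,5], [1,6], [2,3], [2,4], [2,5], [2,6], [3,4], [3,5], [3,6], [4,5], [4,6], [5,6]
  2-simplices (10): [1,2,4], [1,2,6], [1,3,5], [1,3,6], [1,4,5], [2,3,4], [2,3,5], [2,5,6], [3,4,6], [4,5,6]

Hence C_0 ≅ Z^6, C_1 ≅ Z^15, C_2 ≅ Z^10.

The boundary map ∂_1: C_1 → C_0 maps an edge to its endpoints' difference, ∂[p,q] = q − p. For instance
  ∂[3,6] = [6] − [3].
This gives a 6×15 integer matrix of rank 5; reducing to Smith normal form yields diagonal entries (1,1,1,1,1).

Boundary ∂_2: C_2 → C_1 acts by ∂[p,q,r] = [q,r] − [p,r] + [p,q]. For instance
  ∂[1,4,5] = [4,5] − [1,5] + [1,4],
  ∂[4,5,6] = [5,6] − [4,6] + [4,5].
The resulting 15×10 matrix has rank 10, and its Smith normal form has invariant factors (1,1,1,1,1,1,1,1,1,2).

Now H_k = ker ∂_k / im ∂_{k+1}, so:

  H_1: rank ker ∂_1 − rank ∂_2 = (15 − 5) − 10 = 0, and ∂_2 has invariant factor 2 > 1, so H_1 = Z/2Z.

(K is a triangulation of the real projective plane RP^2.)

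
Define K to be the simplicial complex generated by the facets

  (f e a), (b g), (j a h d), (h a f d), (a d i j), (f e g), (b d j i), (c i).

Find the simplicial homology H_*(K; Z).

Fix the vertex order a < b < c < d < e < f < g < h < i < j and write every simplex with vertices in increasing order. Then dim K = 3 and the simplices of K are:

  0-simplices (10): a, b, c, d, e, f, g, h, i, j
  1-simplices (21): ad, ae, af, ah, ai, aj, bd, bg, bi, bj, ci, df, dh, di, dj, ef, eg, fg, fh, hj, ij
  2-simplices (15): adf, adh, adi, adj, aef, afh, ahj, aij, bdi, bdj, bij, dfh, dhj, dij, efg
  3-simplices (4): adfh, adhj, adij, bdij

Hence C_0 ≅ Z^10, C_1 ≅ Z^21, C_2 ≅ Z^15, C_3 ≅ Z^4.

Boundary ∂_1: C_1 → C_0 maps an edge to its endpoints' difference, ∂[p,q] = q − p.
As a 10×21 matrix over Z this has rank 9, with invariant factors (1,1,1,1,1,1,1,1,1).

Boundary ∂_2: C_2 → C_1 sends each 2-simplex [p,q,r] to [q,r] − [p,r] + [p,q]. For instance
  ∂bdj = dj − bj + bd,
  ∂bdi = di − bi + bd.
The 21×15 boundary matrix has rank 11 and Smith normal form diag(1,1,1,1,1,1,1,1,1,1,1).

∂_3: C_3 → C_2 sends each 3-simplex σ to the alternating sum Σ_i (−1)^i (σ with its i-th vertex removed). For instance
  ∂bdij = dij − bij + bdj − bdi,
  ∂adij = dij − aij + adj − adi.
This gives a 15×4 integer matrix of rank 4; reducing to Smith normal form yields diagonal entries (1,1,1,1).

Reading off H_k = ker ∂_k / im ∂_{k+1}:

  H_0: rank C_0 − rank ∂_1 = 10 − 9 = 1, and the invariant factors of ∂_1 are all 1, so H_0 ≅ Z.
  H_1: rank ker ∂_1 − rank ∂_2 = (21 − 9) − 11 = 1, and the invariant factors of ∂_2 are all 1, so H_1 ≅ Z.
  H_2: rank ker ∂_2 − rank ∂_3 = (15 − 11) − 4 = 0, and the invariant factors of ∂_3 are all 1, so H_2 ≅ 0.
  H_3: rank ker ∂_3 − rank ∂_4 = (4 − 4) − 0 = 0, and there is no ∂_4, so H_3 ≅ 0.

As a check, the Euler characteristic is 10 − 21 + 15 − 4 = 0, which agrees with 1 − 1 + 0 − 0 = 0.

H_0 = Z,  H_1 = Z,  H_2 = 0,  H_3 = 0.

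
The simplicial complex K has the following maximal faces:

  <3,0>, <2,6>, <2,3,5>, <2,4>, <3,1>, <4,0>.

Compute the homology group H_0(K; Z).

Order the vertices as 0 < 1 < 2 < 3 < 4 < 5 < 6. Listing each simplex with vertices in this order, K has dimension 2 with simplices:

  0-simplices (7): [0], [1], [2], [3], [4], [5], [6]
  1-simplices (8): [0,3], [0,4], [1,3], [2,3], [2,4], [2,5], [2,6], [3,5]
  2-simplices (1): [2,3,5]

giving chain groups C_0 ≅ Z^7, C_1 ≅ Z^8, C_2 ≅ Z^1.

Boundary ∂_1: C_1 → C_0 maps an edge to its endpoints' difference, ∂[p,q] = q − p. For instance
  ∂[3,5] = [5] − [3].
The resulting 7×8 matrix has rank 6, and its Smith normal form has invariant factors (1,1,1,1,1,1).

Boundary ∂_2: C_2 → C_1 sends each 2-simplex [p,q,r] to [q,r] − [p,r] + [p,q]. For instance
  ∂[2,3,5] = [3,5] − [2,5] + [2,3].
The 8×1 boundary matrix has rank 1 and Smith normal form diag(1).

Reading off H_k = ker ∂_k / im ∂_{k+1}:

  H_0: rank C_0 − rank ∂_1 = 7 − 6 = 1, and the invariant factors of ∂_1 are all 1, so H_0 ≅ Z.

H_0 ≅ Z.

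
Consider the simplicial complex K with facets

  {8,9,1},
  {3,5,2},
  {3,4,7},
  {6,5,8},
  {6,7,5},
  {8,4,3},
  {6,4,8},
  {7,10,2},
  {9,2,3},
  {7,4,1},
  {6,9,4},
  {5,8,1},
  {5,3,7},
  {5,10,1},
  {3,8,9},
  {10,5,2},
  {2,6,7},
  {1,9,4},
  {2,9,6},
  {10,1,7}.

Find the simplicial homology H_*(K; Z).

H_0 ≅ Z,  H_1 ≅ Z ⊕ Z/2Z,  H_2 = 0.

Order the vertices as 1 < 2 < 3 < 4 < 5 < 6 < 7 < 8 < 9 < 10. Listing each simplex with vertices in this order, K has dimension 2 with simplices:

  0-simplices (10): [1], [2], [3], [4], [5], [6], [7], [8], [9], [10]
  1-simplices (30): (30 of them)
  2-simplices (20): (20 of them)

Hence C_0 ≅ Z^10, C_1 ≅ Z^30, C_2 ≅ Z^20.

∂_1: C_1 → C_0 maps an edge to its endpoints' difference, ∂[p,q] = q − p. For instance
  ∂[4,7] = [7] − [4].
The resulting 10×30 matrix has rank 9, and its Smith normal form has invariant factors (1,1,1,1,1,1,1,1,1).

Boundary ∂_2: C_2 → C_1 acts by ∂[p,q,r] = [q,r] − [p,r] + [p,q]. For instance
  ∂[2,6,9] = [6,9] − [2,9] + [2,6],
  ∂[2,6,7] = [6,7] − [2,7] + [2,6].
The 30×20 boundary matrix has rank 20 and Smith normal form diag(1,1,1,1,1,1,1,1,1,1,1,1,1,1,1,1,1,1,1,2).

From H_k ≅ ker(∂_k) / im(∂_{k+1}) we obtain:

  H_0: rank C_0 − rank ∂_1 = 10 − 9 = 1, and the invariant factors of ∂_1 are all 1, so H_0 ≅ Z.
  H_1: rank ker ∂_1 − rank ∂_2 = (30 − 9) − 20 = 1, and ∂_2 has invariant factor 2 > 1, so H_1 ≅ Z ⊕ Z/2Z.
  H_2: rank ker ∂_2 − rank ∂_3 = (20 − 20) − 0 = 0, and there is no ∂_3, so H_2 ≅ 0.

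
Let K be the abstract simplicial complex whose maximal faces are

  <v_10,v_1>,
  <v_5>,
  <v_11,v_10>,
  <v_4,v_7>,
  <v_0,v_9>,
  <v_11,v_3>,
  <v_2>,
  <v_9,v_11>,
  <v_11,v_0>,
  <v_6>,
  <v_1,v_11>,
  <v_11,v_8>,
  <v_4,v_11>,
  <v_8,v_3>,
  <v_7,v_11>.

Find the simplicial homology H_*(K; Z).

H_0 ≅ Z^4,  H_1 ≅ Z^4.

We work with the vertex ordering v_0 < v_1 < v_2 < v_3 < v_4 < v_5 < v_6 < v_7 < v_8 < v_9 < v_10 < v_11. The simplices of K, each written with vertices in increasing order, are:

  0-simplices (12): [v_0], [v_1], [v_2], [v_3], [v_4], [v_5], [v_6], [v_7], [v_8], [v_9], [v_10], [v_11]
  1-simplices (12): [v_0,v_9], [v_0,v_11], [v_1,v_10], [v_1,v_11], [v_3,v_8], [v_3,v_11], [v_4,v_7], [v_4,v_11], [v_7,v_11], [v_8,v_11], [v_9,v_11], [v_10,v_11]

Hence C_0 ≅ Z^12, C_1 ≅ Z^12.

∂_1: C_1 → C_0 is given by ∂[p,q] = [q] − [p]. For instance
  ∂[v_0,v_11] = [v_11] − [v_0].
The resulting 12×12 matrix has rank 8, and its Smith normal form has invariant factors (1,1,1,1,1,1,1,1).

From H_k ≅ ker(∂_k) / im(∂_{k+1}) we obtain:

  H_0: rank C_0 − rank ∂_1 = 12 − 8 = 4, and the invariant factors of ∂_1 are all 1, so H_0 ≅ Z^4.
  H_1: rank ker ∂_1 − rank ∂_2 = (12 − 8) − 0 = 4, and there is no ∂_2, so H_1 ≅ Z^4.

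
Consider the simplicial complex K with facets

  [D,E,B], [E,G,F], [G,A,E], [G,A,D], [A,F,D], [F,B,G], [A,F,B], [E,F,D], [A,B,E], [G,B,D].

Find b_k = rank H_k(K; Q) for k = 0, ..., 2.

Order the vertices as A < B < D < E < F < G. Listing each simplex with vertices in this order, K has dimension 2 with simplices:

  0-simplices (6): A, B, D, E, F, G
  1-simplices (15): AB, AD, AE, AF, AG, BD, BE, BF, BG, DE, DF, DG, EF, EG, FG
  2-simplices (10): ABE, ABF, ADF, ADG, AEG, BDE, BDG, BFG, DEF, EFG

so the chain groups are C_0 ≅ Z^6, C_1 ≅ Z^15, C_2 ≅ Z^10.

∂_1: C_1 → C_0 maps an edge to its endpoints' difference, ∂[p,q] = q − p.
As a 6×15 matrix over Z this has rank 5, with invariant factors (1,1,1,1,1).

The boundary map ∂_2: C_2 → C_1 acts by ∂[p,q,r] = [q,r] − [p,r] + [p,q]. For instance
  ∂ABF = BF − AF + AB,
  ∂ADF = DF − AF + AD.
The 15×10 boundary matrix has rank 10 and Smith normal form diag(1,1,1,1,1,1,1,1,1,2).

Now H_k = ker ∂_k / im ∂_{k+1}, so:

  H_0: rank C_0 − rank ∂_1 = 6 − 5 = 1, and the invariant factors of ∂_1 are all 1, so H_0 = Z.
  H_1: rank ker ∂_1 − rank ∂_2 = (15 − 5) − 10 = 0, and ∂_2 has invariant factor 2 > 1, so H_1 = Z/2.
  H_2: rank ker ∂_2 − rank ∂_3 = (10 − 10) − 0 = 0, and there is no ∂_3, so H_2 = 0.

(K is a triangulation of the real projective plane RP^2.)

Hence the Betti numbers are b_0 = 1, b_1 = 0, b_2 = 0.

b_0 = 1, b_1 = 0, b_2 = 0.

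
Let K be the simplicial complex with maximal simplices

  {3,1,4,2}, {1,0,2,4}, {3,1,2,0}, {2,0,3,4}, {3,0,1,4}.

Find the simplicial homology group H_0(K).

H_0 = Z.

Take the total order 0 < 1 < 2 < 3 < 4 on the vertex set. Then K (dimension 3) consists of the simplices:

  0-simplices (5): [0], [1], [2], [3], [4]
  1-simplices (10): [0,1], [0,2], [0,3], [0,4], [1,2], [1,3], [1,4], [2,3], [2,4], [3,4]
  2-simplices (10): [0,1,2], [0,1,3], [0,1,4], [0,2,3], [0,2,4], [0,3,4], [1,2,3], [1,2,4], [1,3,4], [2,3,4]
  3-simplices (5): [0,1,2,3], [0,1,2,4], [0,1,3,4], [0,2,3,4], [1,2,3,4]

so the chain groups are C_0 ≅ Z^5, C_1 ≅ Z^10, C_2 ≅ Z^10, C_3 ≅ Z^5.

∂_1: C_1 → C_0 sends each edge [p,q] (with p < q) to q − p.
The resulting 5×10 matrix has rank 4, and its Smith normal form has invariant factors (1,1,1,1).

The boundary map ∂_2: C_2 → C_1 sends each 2-simplex [p,q,r] to [q,r] − [p,r] + [p,q]. For instance
  ∂[0,2,4] = [2,4] − [0,4] + [0,2],
  ∂[0,3,4] = [3,4] − [0,4] + [0,3].
This gives a 10×10 integer matrix of rank 6; reducing to Smith normal form yields diagonal entries (1,1,1,1,1,1).

Boundary ∂_3: C_3 → C_2 sends each 3-simplex σ to the alternating sum Σ_i (−1)^i (σ with its i-th vertex removed). For instance
  ∂[0,2,3,4] = [2,3,4] − [0,3,4] + [0,2,4] − [0,2,3],
  ∂[1,2,3,4] = [2,3,4] − [1,3,4] + [1,2,4] − [1,2,3].
The resulting 10×5 matrix has rank 4, and its Smith normal form has invariant factors (1,1,1,1).

From H_k ≅ ker(∂_k) / im(∂_{k+1}) we obtain:

  H_0: rank C_0 − rank ∂_1 = 5 − 4 = 1, and the invariant factors of ∂_1 are all 1, so H_0 ≅ Z.

(K is a triangulation of the 3-sphere S^3.)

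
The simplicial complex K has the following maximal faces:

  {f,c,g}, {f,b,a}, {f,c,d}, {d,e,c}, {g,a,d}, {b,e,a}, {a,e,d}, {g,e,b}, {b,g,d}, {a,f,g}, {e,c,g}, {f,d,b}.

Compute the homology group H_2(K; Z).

We work with the vertex ordering a < b < c < d < e < f < g. The simplices of K, each written with vertices in increasing order, are:

  0-simplices (7): a, b, c, d, e, f, g
  1-simplices (18): ab, ad, ae, af, ag, bd, be, bf, bg, cd, ce, cf, cg, de, df, dg, eg, fg
  2-simplices (12): abe, abf, ade, adg, afg, bdf, bdg, beg, cde, cdf, ceg, cfg

Hence C_0 ≅ Z^7, C_1 ≅ Z^18, C_2 ≅ Z^12.

Boundary ∂_1: C_1 → C_0 sends each edge [p,q] (with p < q) to q − p. For instance
  ∂bf = f − b.
This gives a 7×18 integer matrix of rank 6; reducing to Smith normal form yields diagonal entries (1,1,1,1,1,1).

The boundary map ∂_2: C_2 → C_1 sends each 2-simplex [p,q,r] to [q,r] − [p,r] + [p,q]. For instance
  ∂abf = bf − af + ab,
  ∂afg = fg − ag + af.
As a 18×12 matrix over Z this has rank 12, with invariant factors (1,1,1,1,1,1,1,1,1,1,1,2).

Reading off H_k = ker ∂_k / im ∂_{k+1}:

  H_2: rank ker ∂_2 − rank ∂_3 = (12 − 12) − 0 = 0, and there is no ∂_3, so H_2 ≅ 0.

(K is a triangulation of the real projective plane RP^2.)

H_2 ≅ 0.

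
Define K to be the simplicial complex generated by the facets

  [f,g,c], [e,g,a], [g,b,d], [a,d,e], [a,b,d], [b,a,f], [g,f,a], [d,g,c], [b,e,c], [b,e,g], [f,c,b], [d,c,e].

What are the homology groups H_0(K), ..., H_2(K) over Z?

Fix the vertex order a < b < c < d < e < f < g and write every simplex with vertices in increasing order. Then dim K = 2 and the simplices of K are:

  0-simplices (7): a, b, c, d, e, f, g
  1-simplices (18): ab, ad, ae, af, ag, bc, bd, be, bf, bg, cd, ce, cf, cg, de, dg, eg, fg
  2-simplices (12): abd, abf, ade, aeg, afg, bce, bcf, bdg, beg, cde, cdg, cfg

giving chain groups C_0 ≅ Z^7, C_1 ≅ Z^18, C_2 ≅ Z^12.

Boundary ∂_1: C_1 → C_0 maps an edge to its endpoints' difference, ∂[p,q] = q − p. For instance
  ∂fg = g − f.
The resulting 7×18 matrix has rank 6, and its Smith normal form has invariant factors (1,1,1,1,1,1).

The boundary map ∂_2: C_2 → C_1 sends each 2-simplex [p,q,r] to [q,r] − [p,r] + [p,q]. For instance
  ∂afg = fg − ag + af,
  ∂abf = bf − af + ab.
The resulting 18×12 matrix has rank 12, and its Smith normal form has invariant factors (1,1,1,1,1,1,1,1,1,1,1,2).

From H_k ≅ ker(∂_k) / im(∂_{k+1}) we obtain:

  H_0: rank C_0 − rank ∂_1 = 7 − 6 = 1, and the invariant factors of ∂_1 are all 1, so H_0 ≅ Z.
  H_1: rank ker ∂_1 − rank ∂_2 = (18 − 6) − 12 = 0, and ∂_2 has invariant factor 2 > 1, so H_1 ≅ Z/2.
  H_2: rank ker ∂_2 − rank ∂_3 = (12 − 12) − 0 = 0, and there is no ∂_3, so H_2 ≅ 0.

As a check, the Euler characteristic is 7 − 18 + 12 = 1, which agrees with 1 − 0 + 0 = 1.

H_0 = Z,  H_1 = Z/2,  H_2 = 0.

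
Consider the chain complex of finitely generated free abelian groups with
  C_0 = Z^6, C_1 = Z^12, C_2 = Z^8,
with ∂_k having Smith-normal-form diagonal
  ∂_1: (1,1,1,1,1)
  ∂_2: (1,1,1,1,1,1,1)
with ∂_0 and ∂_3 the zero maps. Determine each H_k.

H_0 = Z,  H_1 = 0,  H_2 = Z.

H_0: b_0 = 6 − 0 − 5 = 1; torsion from ∂_1 factors > 1: none. So H_0 = Z.
H_1: b_1 = 12 − 5 − 7 = 0; torsion from ∂_2 factors > 1: none. So H_1 = 0.
H_2: b_2 = 8 − 7 − 0 = 1; torsion from ∂_3 factors > 1: none. So H_2 = Z.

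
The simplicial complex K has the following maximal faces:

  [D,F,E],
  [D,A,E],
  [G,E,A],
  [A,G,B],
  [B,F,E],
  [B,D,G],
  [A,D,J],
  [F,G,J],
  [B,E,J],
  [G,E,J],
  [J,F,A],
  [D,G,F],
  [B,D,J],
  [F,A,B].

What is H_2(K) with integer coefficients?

H_2 ≅ Z.

Take the total order A < B < D < E < F < G < J on the vertex set. Then K (dimension 2) consists of the simplices:

  0-simplices (7): A, B, D, E, F, G, J
  1-simplices (21): AB, AD, AE, AF, AG, AJ, BD, BE, BF, BG, BJ, DE, DF, DG, DJ, EF, EG, EJ, FG, FJ, GJ
  2-simplices (14): ABF, ABG, ADE, ADJ, AEG, AFJ, BDG, BDJ, BEF, BEJ, DEF, DFG, EGJ, FGJ

so the chain groups are C_0 ≅ Z^7, C_1 ≅ Z^21, C_2 ≅ Z^14.

The boundary map ∂_1: C_1 → C_0 sends each edge [p,q] (with p < q) to q − p. For instance
  ∂BD = D − B.
This gives a 7×21 integer matrix of rank 6; reducing to Smith normal form yields diagonal entries (1,1,1,1,1,1).

∂_2: C_2 → C_1 sends each 2-simplex [p,q,r] to [q,r] − [p,r] + [p,q]. For instance
  ∂BEJ = EJ − BJ + BE,
  ∂BDJ = DJ − BJ + BD.
This gives a 21×14 integer matrix of rank 13; reducing to Smith normal form yields diagonal entries (1,1,1,1,1,1,1,1,1,1,1,1,1).

Computing H_k = (kernel of ∂_k) / (image of ∂_{k+1}):

  H_2: rank ker ∂_2 − rank ∂_3 = (14 − 13) − 0 = 1, and there is no ∂_3, so H_2 ≅ Z.

(K is a triangulation of the torus T^2.)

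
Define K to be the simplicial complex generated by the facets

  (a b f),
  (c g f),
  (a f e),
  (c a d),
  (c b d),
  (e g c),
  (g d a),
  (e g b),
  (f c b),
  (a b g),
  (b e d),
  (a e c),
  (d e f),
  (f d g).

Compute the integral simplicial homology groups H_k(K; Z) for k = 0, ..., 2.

H_0 = Z,  H_1 = Z^2,  H_2 = Z.

We work with the vertex ordering a < b < c < d < e < f < g. The simplices of K, each written with vertices in increasing order, are:

  0-simplices (7): a, b, c, d, e, f, g
  1-simplices (21): ab, ac, ad, ae, af, ag, bc, bd, be, bf, bg, cd, ce, cf, cg, de, df, dg, ef, eg, fg
  2-simplices (14): abf, abg, acd, ace, adg, aef, bcd, bcf, bde, beg, ceg, cfg, def, dfg

giving chain groups C_0 ≅ Z^7, C_1 ≅ Z^21, C_2 ≅ Z^14.

∂_1: C_1 → C_0 is given by ∂[p,q] = [q] − [p]. For instance
  ∂ce = e − c.
As a 7×21 matrix over Z this has rank 6, with invariant factors (1,1,1,1,1,1).

Boundary ∂_2: C_2 → C_1 sends each 2-simplex [p,q,r] to [q,r] − [p,r] + [p,q]. For instance
  ∂adg = dg − ag + ad,
  ∂acd = cd − ad + ac.
The 21×14 boundary matrix has rank 13 and Smith normal form diag(1,1,1,1,1,1,1,1,1,1,1,1,1).

Computing H_k = (kernel of ∂_k) / (image of ∂_{k+1}):

  H_0: rank C_0 − rank ∂_1 = 7 − 6 = 1, and the invariant factors of ∂_1 are all 1, so H_0 ≅ Z.
  H_1: rank ker ∂_1 − rank ∂_2 = (21 − 6) − 13 = 2, and the invariant factors of ∂_2 are all 1, so H_1 ≅ Z^2.
  H_2: rank ker ∂_2 − rank ∂_3 = (14 − 13) − 0 = 1, and there is no ∂_3, so H_2 ≅ Z.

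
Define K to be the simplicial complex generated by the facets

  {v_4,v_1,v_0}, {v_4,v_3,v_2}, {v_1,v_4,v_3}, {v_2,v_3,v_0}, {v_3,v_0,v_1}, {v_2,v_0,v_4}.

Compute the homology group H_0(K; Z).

H_0 ≅ Z.

Fix the vertex order v_0 < v_1 < v_2 < v_3 < v_4 and write every simplex with vertices in increasing order. Then dim K = 2 and the simplices of K are:

  0-simplices (5): [v_0], [v_1], [v_2], [v_3], [v_4]
  1-simplices (9): [v_0,v_1], [v_0,v_2], [v_0,v_3], [v_0,v_4], [v_1,v_3], [v_1,v_4], [v_2,v_3], [v_2,v_4], [v_3,v_4]
  2-simplices (6): [v_0,v_1,v_3], [v_0,v_1,v_4], [v_0,v_2,v_3], [v_0,v_2,v_4], [v_1,v_3,v_4], [v_2,v_3,v_4]

so the chain groups are C_0 ≅ Z^5, C_1 ≅ Z^9, C_2 ≅ Z^6.

The boundary map ∂_1: C_1 → C_0 maps an edge to its endpoints' difference, ∂[p,q] = q − p.
The 5×9 boundary matrix has rank 4 and Smith normal form diag(1,1,1,1).

Boundary ∂_2: C_2 → C_1 acts by ∂[p,q,r] = [q,r] − [p,r] + [p,q]. For instance
  ∂[v_0,v_2,v_4] = [v_2,v_4] − [v_0,v_4] + [v_0,v_2],
  ∂[v_2,v_3,v_4] = [v_3,v_4] − [v_2,v_4] + [v_2,v_3].
As a 9×6 matrix over Z this has rank 5, with invariant factors (1,1,1,1,1).

Now H_k = ker ∂_k / im ∂_{k+1}, so:

  H_0: rank C_0 − rank ∂_1 = 5 − 4 = 1, and the invariant factors of ∂_1 are all 1, so H_0 ≅ Z.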